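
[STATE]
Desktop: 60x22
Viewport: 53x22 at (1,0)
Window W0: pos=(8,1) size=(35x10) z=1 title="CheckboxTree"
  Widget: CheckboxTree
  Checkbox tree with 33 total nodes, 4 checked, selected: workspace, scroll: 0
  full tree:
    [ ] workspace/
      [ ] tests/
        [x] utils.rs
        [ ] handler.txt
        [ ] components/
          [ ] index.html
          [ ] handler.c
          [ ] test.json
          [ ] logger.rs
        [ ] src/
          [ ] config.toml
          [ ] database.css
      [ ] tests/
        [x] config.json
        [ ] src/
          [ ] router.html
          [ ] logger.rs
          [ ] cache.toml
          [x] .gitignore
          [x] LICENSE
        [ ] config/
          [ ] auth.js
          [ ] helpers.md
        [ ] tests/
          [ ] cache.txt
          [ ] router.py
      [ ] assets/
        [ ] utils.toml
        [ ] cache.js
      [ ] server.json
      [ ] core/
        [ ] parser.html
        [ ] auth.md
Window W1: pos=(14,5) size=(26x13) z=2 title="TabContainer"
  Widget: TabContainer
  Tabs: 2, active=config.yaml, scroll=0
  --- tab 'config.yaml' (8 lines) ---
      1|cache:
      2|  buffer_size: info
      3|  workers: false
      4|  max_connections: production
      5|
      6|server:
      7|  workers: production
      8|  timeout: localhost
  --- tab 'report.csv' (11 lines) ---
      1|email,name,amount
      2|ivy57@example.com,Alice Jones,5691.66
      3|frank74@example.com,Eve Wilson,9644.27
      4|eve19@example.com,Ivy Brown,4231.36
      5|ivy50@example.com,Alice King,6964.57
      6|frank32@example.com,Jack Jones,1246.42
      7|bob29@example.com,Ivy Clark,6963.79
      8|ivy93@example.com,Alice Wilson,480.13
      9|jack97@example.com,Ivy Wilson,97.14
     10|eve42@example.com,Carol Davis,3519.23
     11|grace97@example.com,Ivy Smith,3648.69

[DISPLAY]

                                                     
       ┏━━━━━━━━━━━━━━━━━━━━━━━━━━━━━━━━━┓           
       ┃ CheckboxTree                    ┃           
       ┠─────────────────────────────────┨           
       ┃>[-] workspace/                  ┃           
       ┃   [-┏━━━━━━━━━━━━━━━━━━━━━━━━┓  ┃           
       ┃     ┃ TabContainer           ┃  ┃           
       ┃     ┠────────────────────────┨  ┃           
       ┃     ┃[config.yaml]│ report.cs┃  ┃           
       ┃     ┃────────────────────────┃  ┃           
       ┗━━━━━┃cache:                  ┃━━┛           
             ┃  buffer_size: info     ┃              
             ┃  workers: false        ┃              
             ┃  max_connections: produ┃              
             ┃                        ┃              
             ┃server:                 ┃              
             ┃  workers: production   ┃              
             ┗━━━━━━━━━━━━━━━━━━━━━━━━┛              
                                                     
                                                     
                                                     
                                                     


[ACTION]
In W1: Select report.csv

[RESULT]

                                                     
       ┏━━━━━━━━━━━━━━━━━━━━━━━━━━━━━━━━━┓           
       ┃ CheckboxTree                    ┃           
       ┠─────────────────────────────────┨           
       ┃>[-] workspace/                  ┃           
       ┃   [-┏━━━━━━━━━━━━━━━━━━━━━━━━┓  ┃           
       ┃     ┃ TabContainer           ┃  ┃           
       ┃     ┠────────────────────────┨  ┃           
       ┃     ┃ config.yaml │[report.cs┃  ┃           
       ┃     ┃────────────────────────┃  ┃           
       ┗━━━━━┃email,name,amount       ┃━━┛           
             ┃ivy57@example.com,Alice ┃              
             ┃frank74@example.com,Eve ┃              
             ┃eve19@example.com,Ivy Br┃              
             ┃ivy50@example.com,Alice ┃              
             ┃frank32@example.com,Jack┃              
             ┃bob29@example.com,Ivy Cl┃              
             ┗━━━━━━━━━━━━━━━━━━━━━━━━┛              
                                                     
                                                     
                                                     
                                                     


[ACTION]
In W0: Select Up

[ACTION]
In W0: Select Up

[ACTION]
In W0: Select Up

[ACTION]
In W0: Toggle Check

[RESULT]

                                                     
       ┏━━━━━━━━━━━━━━━━━━━━━━━━━━━━━━━━━┓           
       ┃ CheckboxTree                    ┃           
       ┠─────────────────────────────────┨           
       ┃>[x] workspace/                  ┃           
       ┃   [x┏━━━━━━━━━━━━━━━━━━━━━━━━┓  ┃           
       ┃     ┃ TabContainer           ┃  ┃           
       ┃     ┠────────────────────────┨  ┃           
       ┃     ┃ config.yaml │[report.cs┃  ┃           
       ┃     ┃────────────────────────┃  ┃           
       ┗━━━━━┃email,name,amount       ┃━━┛           
             ┃ivy57@example.com,Alice ┃              
             ┃frank74@example.com,Eve ┃              
             ┃eve19@example.com,Ivy Br┃              
             ┃ivy50@example.com,Alice ┃              
             ┃frank32@example.com,Jack┃              
             ┃bob29@example.com,Ivy Cl┃              
             ┗━━━━━━━━━━━━━━━━━━━━━━━━┛              
                                                     
                                                     
                                                     
                                                     


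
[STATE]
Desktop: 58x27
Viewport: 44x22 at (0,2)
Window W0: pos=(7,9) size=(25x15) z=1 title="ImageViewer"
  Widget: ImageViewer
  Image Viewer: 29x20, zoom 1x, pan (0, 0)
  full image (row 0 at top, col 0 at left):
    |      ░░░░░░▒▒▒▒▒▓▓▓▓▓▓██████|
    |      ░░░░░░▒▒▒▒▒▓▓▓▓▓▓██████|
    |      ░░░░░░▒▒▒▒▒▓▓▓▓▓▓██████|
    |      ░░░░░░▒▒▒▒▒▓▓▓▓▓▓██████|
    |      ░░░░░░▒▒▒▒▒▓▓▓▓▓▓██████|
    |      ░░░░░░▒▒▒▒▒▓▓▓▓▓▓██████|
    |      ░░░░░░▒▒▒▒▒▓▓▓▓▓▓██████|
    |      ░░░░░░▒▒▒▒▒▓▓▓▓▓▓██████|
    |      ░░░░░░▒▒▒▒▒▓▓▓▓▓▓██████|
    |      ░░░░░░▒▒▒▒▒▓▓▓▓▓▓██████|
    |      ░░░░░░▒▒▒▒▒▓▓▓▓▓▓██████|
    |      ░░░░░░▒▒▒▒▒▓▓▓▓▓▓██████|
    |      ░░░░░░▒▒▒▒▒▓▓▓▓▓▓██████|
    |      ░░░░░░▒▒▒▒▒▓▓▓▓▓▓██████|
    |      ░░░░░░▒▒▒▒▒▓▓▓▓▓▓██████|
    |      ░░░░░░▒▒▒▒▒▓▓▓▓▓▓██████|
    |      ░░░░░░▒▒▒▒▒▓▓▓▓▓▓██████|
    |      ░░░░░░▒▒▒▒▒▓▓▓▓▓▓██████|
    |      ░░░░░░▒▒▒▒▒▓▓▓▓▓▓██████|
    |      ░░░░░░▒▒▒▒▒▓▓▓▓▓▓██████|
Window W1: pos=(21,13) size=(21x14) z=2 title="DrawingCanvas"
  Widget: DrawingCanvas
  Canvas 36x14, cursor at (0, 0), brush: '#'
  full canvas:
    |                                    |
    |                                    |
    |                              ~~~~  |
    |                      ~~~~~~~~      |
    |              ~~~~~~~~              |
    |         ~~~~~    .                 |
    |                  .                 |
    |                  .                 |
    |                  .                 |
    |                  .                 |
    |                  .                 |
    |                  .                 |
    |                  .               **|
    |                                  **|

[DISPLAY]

                                            
                                            
                                            
                                            
                                            
                                            
                                            
       ┏━━━━━━━━━━━━━━━━━━━━━━━┓            
       ┃ ImageViewer           ┃            
       ┠───────────────────────┨            
       ┃      ░░░░░░▒▒▒▒▒▓▓▓▓▓▓┃            
       ┃      ░░░░░░▒┏━━━━━━━━━━━━━━━━━━━┓  
       ┃      ░░░░░░▒┃ DrawingCanvas     ┃  
       ┃      ░░░░░░▒┠───────────────────┨  
       ┃      ░░░░░░▒┃+                  ┃  
       ┃      ░░░░░░▒┃                   ┃  
       ┃      ░░░░░░▒┃                   ┃  
       ┃      ░░░░░░▒┃                   ┃  
       ┃      ░░░░░░▒┃              ~~~~~┃  
       ┃      ░░░░░░▒┃         ~~~~~    .┃  
       ┃      ░░░░░░▒┃                  .┃  
       ┗━━━━━━━━━━━━━┃                  .┃  


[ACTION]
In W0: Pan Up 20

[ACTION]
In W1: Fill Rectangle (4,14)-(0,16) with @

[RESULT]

                                            
                                            
                                            
                                            
                                            
                                            
                                            
       ┏━━━━━━━━━━━━━━━━━━━━━━━┓            
       ┃ ImageViewer           ┃            
       ┠───────────────────────┨            
       ┃      ░░░░░░▒▒▒▒▒▓▓▓▓▓▓┃            
       ┃      ░░░░░░▒┏━━━━━━━━━━━━━━━━━━━┓  
       ┃      ░░░░░░▒┃ DrawingCanvas     ┃  
       ┃      ░░░░░░▒┠───────────────────┨  
       ┃      ░░░░░░▒┃+             @@@  ┃  
       ┃      ░░░░░░▒┃              @@@  ┃  
       ┃      ░░░░░░▒┃              @@@  ┃  
       ┃      ░░░░░░▒┃              @@@  ┃  
       ┃      ░░░░░░▒┃              @@@~~┃  
       ┃      ░░░░░░▒┃         ~~~~~    .┃  
       ┃      ░░░░░░▒┃                  .┃  
       ┗━━━━━━━━━━━━━┃                  .┃  


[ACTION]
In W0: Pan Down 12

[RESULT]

                                            
                                            
                                            
                                            
                                            
                                            
                                            
       ┏━━━━━━━━━━━━━━━━━━━━━━━┓            
       ┃ ImageViewer           ┃            
       ┠───────────────────────┨            
       ┃      ░░░░░░▒▒▒▒▒▓▓▓▓▓▓┃            
       ┃      ░░░░░░▒┏━━━━━━━━━━━━━━━━━━━┓  
       ┃      ░░░░░░▒┃ DrawingCanvas     ┃  
       ┃      ░░░░░░▒┠───────────────────┨  
       ┃      ░░░░░░▒┃+             @@@  ┃  
       ┃      ░░░░░░▒┃              @@@  ┃  
       ┃      ░░░░░░▒┃              @@@  ┃  
       ┃      ░░░░░░▒┃              @@@  ┃  
       ┃             ┃              @@@~~┃  
       ┃             ┃         ~~~~~    .┃  
       ┃             ┃                  .┃  
       ┗━━━━━━━━━━━━━┃                  .┃  


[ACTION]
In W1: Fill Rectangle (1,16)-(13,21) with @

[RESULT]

                                            
                                            
                                            
                                            
                                            
                                            
                                            
       ┏━━━━━━━━━━━━━━━━━━━━━━━┓            
       ┃ ImageViewer           ┃            
       ┠───────────────────────┨            
       ┃      ░░░░░░▒▒▒▒▒▓▓▓▓▓▓┃            
       ┃      ░░░░░░▒┏━━━━━━━━━━━━━━━━━━━┓  
       ┃      ░░░░░░▒┃ DrawingCanvas     ┃  
       ┃      ░░░░░░▒┠───────────────────┨  
       ┃      ░░░░░░▒┃+             @@@  ┃  
       ┃      ░░░░░░▒┃              @@@@@┃  
       ┃      ░░░░░░▒┃              @@@@@┃  
       ┃      ░░░░░░▒┃              @@@@@┃  
       ┃             ┃              @@@@@┃  
       ┃             ┃         ~~~~~  @@@┃  
       ┃             ┃                @@@┃  
       ┗━━━━━━━━━━━━━┃                @@@┃  


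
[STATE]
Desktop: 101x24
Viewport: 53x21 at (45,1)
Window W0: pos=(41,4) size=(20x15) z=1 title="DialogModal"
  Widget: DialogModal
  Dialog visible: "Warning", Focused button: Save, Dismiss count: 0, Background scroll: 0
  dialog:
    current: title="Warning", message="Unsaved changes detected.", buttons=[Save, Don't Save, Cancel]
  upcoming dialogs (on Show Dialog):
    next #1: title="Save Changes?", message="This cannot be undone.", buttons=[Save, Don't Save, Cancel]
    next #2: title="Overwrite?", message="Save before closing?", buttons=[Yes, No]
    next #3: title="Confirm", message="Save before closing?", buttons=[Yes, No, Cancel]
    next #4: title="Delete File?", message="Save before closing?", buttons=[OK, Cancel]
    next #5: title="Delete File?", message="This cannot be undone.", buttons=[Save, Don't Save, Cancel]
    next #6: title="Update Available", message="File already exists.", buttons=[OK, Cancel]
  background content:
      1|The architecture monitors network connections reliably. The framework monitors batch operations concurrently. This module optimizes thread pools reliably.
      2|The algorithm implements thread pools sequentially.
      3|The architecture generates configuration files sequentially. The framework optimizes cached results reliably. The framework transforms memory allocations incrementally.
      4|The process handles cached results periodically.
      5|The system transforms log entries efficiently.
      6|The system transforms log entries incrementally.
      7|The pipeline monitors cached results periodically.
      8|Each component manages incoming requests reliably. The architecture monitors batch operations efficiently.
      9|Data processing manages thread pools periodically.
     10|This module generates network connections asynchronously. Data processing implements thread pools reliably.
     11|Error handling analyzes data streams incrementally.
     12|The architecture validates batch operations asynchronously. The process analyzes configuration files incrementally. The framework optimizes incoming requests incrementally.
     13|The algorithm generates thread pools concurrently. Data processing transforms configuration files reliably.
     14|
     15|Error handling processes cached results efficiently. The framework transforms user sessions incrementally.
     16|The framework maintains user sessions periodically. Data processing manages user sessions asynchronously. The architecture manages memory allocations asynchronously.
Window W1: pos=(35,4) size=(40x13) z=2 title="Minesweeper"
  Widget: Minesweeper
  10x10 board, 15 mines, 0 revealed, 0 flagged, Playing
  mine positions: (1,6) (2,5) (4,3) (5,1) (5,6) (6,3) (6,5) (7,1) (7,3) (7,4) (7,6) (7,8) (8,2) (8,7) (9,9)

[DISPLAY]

                                                     
                                                     
                                                     
━━━━━━━━━━━━━━━━━━━━━━━━━━━━━┓                       
per                          ┃                       
─────────────────────────────┨                       
■                            ┃                       
■                            ┃                       
■                            ┃                       
■                            ┃                       
■                            ┃                       
■                            ┃                       
■                            ┃                       
■                            ┃                       
■                            ┃                       
━━━━━━━━━━━━━━━━━━━━━━━━━━━━━┛                       
or handling ana┃                                     
━━━━━━━━━━━━━━━┛                                     
                                                     
                                                     
                                                     


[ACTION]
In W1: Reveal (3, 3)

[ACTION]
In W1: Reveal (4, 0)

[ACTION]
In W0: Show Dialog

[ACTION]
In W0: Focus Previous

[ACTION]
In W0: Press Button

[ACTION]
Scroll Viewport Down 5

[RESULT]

                                                     
━━━━━━━━━━━━━━━━━━━━━━━━━━━━━┓                       
per                          ┃                       
─────────────────────────────┨                       
■                            ┃                       
■                            ┃                       
■                            ┃                       
■                            ┃                       
■                            ┃                       
■                            ┃                       
■                            ┃                       
■                            ┃                       
■                            ┃                       
━━━━━━━━━━━━━━━━━━━━━━━━━━━━━┛                       
or handling ana┃                                     
━━━━━━━━━━━━━━━┛                                     
                                                     
                                                     
                                                     
                                                     
                                                     


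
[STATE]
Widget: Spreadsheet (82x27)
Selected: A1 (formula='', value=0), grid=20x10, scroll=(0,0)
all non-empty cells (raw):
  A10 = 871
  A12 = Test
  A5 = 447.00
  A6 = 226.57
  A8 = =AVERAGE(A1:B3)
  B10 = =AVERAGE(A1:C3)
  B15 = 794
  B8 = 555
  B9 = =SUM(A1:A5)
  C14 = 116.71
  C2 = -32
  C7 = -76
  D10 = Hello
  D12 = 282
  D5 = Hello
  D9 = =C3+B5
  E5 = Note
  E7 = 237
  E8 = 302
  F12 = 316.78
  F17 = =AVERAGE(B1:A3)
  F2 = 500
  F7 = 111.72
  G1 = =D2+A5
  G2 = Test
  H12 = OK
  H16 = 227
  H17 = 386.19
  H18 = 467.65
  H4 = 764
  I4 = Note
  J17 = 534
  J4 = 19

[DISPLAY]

A1:                                                                               
       A       B       C       D       E       F       G       H       I       J  
----------------------------------------------------------------------------------
  1      [0]       0       0       0       0       0     447       0       0      
  2        0       0     -32       0       0     500Test           0       0      
  3        0       0       0       0       0       0       0       0       0      
  4        0       0       0       0       0       0       0     764Note          
  5      447       0       0Hello   Note           0       0       0       0      
  6   226.57       0       0       0       0       0       0       0       0      
  7        0       0     -76       0     237  111.72       0       0       0      
  8        0     555       0       0     302       0       0       0       0      
  9        0     447       0       0       0       0       0       0       0      
 10      871   -3.56       0Hello          0       0       0       0       0      
 11        0       0       0       0       0       0       0       0       0      
 12 Test           0       0     282       0  316.78       0OK             0      
 13        0       0       0       0       0       0       0       0       0      
 14        0       0  116.71       0       0       0       0       0       0      
 15        0     794       0       0       0       0       0       0       0      
 16        0       0       0       0       0       0       0     227       0      
 17        0       0       0       0       0       0       0  386.19       0     5
 18        0       0       0       0       0       0       0  467.65       0      
 19        0       0       0       0       0       0       0       0       0      
 20        0       0       0       0       0       0       0       0       0      
                                                                                  
                                                                                  
                                                                                  
                                                                                  


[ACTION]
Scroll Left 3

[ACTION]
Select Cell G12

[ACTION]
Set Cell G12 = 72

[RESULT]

G12: 72                                                                           
       A       B       C       D       E       F       G       H       I       J  
----------------------------------------------------------------------------------
  1        0       0       0       0       0       0     447       0       0      
  2        0       0     -32       0       0     500Test           0       0      
  3        0       0       0       0       0       0       0       0       0      
  4        0       0       0       0       0       0       0     764Note          
  5      447       0       0Hello   Note           0       0       0       0      
  6   226.57       0       0       0       0       0       0       0       0      
  7        0       0     -76       0     237  111.72       0       0       0      
  8        0     555       0       0     302       0       0       0       0      
  9        0     447       0       0       0       0       0       0       0      
 10      871   -3.56       0Hello          0       0       0       0       0      
 11        0       0       0       0       0       0       0       0       0      
 12 Test           0       0     282       0  316.78    [72]OK             0      
 13        0       0       0       0       0       0       0       0       0      
 14        0       0  116.71       0       0       0       0       0       0      
 15        0     794       0       0       0       0       0       0       0      
 16        0       0       0       0       0       0       0     227       0      
 17        0       0       0       0       0       0       0  386.19       0     5
 18        0       0       0       0       0       0       0  467.65       0      
 19        0       0       0       0       0       0       0       0       0      
 20        0       0       0       0       0       0       0       0       0      
                                                                                  
                                                                                  
                                                                                  
                                                                                  


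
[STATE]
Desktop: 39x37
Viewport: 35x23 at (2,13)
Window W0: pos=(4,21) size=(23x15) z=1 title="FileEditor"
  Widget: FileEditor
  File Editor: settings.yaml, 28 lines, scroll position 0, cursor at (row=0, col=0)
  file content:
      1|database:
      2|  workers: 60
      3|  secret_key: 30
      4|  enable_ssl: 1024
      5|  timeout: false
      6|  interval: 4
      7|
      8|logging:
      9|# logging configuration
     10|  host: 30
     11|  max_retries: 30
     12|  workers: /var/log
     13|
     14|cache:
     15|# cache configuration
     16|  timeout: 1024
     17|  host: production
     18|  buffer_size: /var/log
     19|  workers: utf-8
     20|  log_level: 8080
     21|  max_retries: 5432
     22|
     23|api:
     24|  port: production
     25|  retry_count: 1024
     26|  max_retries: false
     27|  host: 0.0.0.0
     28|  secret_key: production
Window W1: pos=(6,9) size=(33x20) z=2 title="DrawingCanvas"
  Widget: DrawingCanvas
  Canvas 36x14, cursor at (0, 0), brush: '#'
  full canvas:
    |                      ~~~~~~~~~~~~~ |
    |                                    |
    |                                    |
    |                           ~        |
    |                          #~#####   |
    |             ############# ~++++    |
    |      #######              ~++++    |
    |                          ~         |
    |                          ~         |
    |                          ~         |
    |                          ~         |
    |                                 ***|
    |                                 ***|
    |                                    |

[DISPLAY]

    ┃                              
    ┃                              
    ┃                           ~  
    ┃                          #~##
    ┃             ############# ~++
    ┃      #######              ~++
    ┃                          ~   
    ┃                          ~   
  ┏━┃                          ~   
  ┃ ┃                          ~   
  ┠─┃                              
  ┃█┃                              
  ┃ ┃                              
  ┃ ┃                              
  ┃ ┃                              
  ┃ ┗━━━━━━━━━━━━━━━━━━━━━━━━━━━━━━
  ┃  interval: 4       ░┃          
  ┃                    ░┃          
  ┃logging:            ░┃          
  ┃# logging configurat░┃          
  ┃  host: 30          ░┃          
  ┃  max_retries: 30   ▼┃          
  ┗━━━━━━━━━━━━━━━━━━━━━┛          


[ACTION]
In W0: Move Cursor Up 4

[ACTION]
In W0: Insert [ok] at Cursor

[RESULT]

    ┃                              
    ┃                              
    ┃                           ~  
    ┃                          #~##
    ┃             ############# ~++
    ┃      #######              ~++
    ┃                          ~   
    ┃                          ~   
  ┏━┃                          ~   
  ┃ ┃                          ~   
  ┠─┃                              
  ┃o┃                              
  ┃ ┃                              
  ┃ ┃                              
  ┃ ┃                              
  ┃ ┗━━━━━━━━━━━━━━━━━━━━━━━━━━━━━━
  ┃  interval: 4       ░┃          
  ┃                    ░┃          
  ┃logging:            ░┃          
  ┃# logging configurat░┃          
  ┃  host: 30          ░┃          
  ┃  max_retries: 30   ▼┃          
  ┗━━━━━━━━━━━━━━━━━━━━━┛          


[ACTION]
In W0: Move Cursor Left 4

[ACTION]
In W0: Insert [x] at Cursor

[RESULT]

    ┃                              
    ┃                              
    ┃                           ~  
    ┃                          #~##
    ┃             ############# ~++
    ┃      #######              ~++
    ┃                          ~   
    ┃                          ~   
  ┏━┃                          ~   
  ┃ ┃                          ~   
  ┠─┃                              
  ┃x┃                              
  ┃ ┃                              
  ┃ ┃                              
  ┃ ┃                              
  ┃ ┗━━━━━━━━━━━━━━━━━━━━━━━━━━━━━━
  ┃  interval: 4       ░┃          
  ┃                    ░┃          
  ┃logging:            ░┃          
  ┃# logging configurat░┃          
  ┃  host: 30          ░┃          
  ┃  max_retries: 30   ▼┃          
  ┗━━━━━━━━━━━━━━━━━━━━━┛          


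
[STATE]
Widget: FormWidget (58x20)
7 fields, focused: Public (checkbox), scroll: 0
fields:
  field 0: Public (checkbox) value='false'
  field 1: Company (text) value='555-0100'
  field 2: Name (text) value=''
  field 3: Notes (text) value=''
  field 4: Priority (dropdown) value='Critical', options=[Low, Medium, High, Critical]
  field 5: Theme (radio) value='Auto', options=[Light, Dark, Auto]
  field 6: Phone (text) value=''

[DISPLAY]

> Public:     [ ]                                         
  Company:    [555-0100                                  ]
  Name:       [                                          ]
  Notes:      [                                          ]
  Priority:   [Critical                                 ▼]
  Theme:      ( ) Light  ( ) Dark  (●) Auto               
  Phone:      [                                          ]
                                                          
                                                          
                                                          
                                                          
                                                          
                                                          
                                                          
                                                          
                                                          
                                                          
                                                          
                                                          
                                                          


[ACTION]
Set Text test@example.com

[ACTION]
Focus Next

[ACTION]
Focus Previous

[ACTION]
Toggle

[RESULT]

> Public:     [x]                                         
  Company:    [555-0100                                  ]
  Name:       [                                          ]
  Notes:      [                                          ]
  Priority:   [Critical                                 ▼]
  Theme:      ( ) Light  ( ) Dark  (●) Auto               
  Phone:      [                                          ]
                                                          
                                                          
                                                          
                                                          
                                                          
                                                          
                                                          
                                                          
                                                          
                                                          
                                                          
                                                          
                                                          


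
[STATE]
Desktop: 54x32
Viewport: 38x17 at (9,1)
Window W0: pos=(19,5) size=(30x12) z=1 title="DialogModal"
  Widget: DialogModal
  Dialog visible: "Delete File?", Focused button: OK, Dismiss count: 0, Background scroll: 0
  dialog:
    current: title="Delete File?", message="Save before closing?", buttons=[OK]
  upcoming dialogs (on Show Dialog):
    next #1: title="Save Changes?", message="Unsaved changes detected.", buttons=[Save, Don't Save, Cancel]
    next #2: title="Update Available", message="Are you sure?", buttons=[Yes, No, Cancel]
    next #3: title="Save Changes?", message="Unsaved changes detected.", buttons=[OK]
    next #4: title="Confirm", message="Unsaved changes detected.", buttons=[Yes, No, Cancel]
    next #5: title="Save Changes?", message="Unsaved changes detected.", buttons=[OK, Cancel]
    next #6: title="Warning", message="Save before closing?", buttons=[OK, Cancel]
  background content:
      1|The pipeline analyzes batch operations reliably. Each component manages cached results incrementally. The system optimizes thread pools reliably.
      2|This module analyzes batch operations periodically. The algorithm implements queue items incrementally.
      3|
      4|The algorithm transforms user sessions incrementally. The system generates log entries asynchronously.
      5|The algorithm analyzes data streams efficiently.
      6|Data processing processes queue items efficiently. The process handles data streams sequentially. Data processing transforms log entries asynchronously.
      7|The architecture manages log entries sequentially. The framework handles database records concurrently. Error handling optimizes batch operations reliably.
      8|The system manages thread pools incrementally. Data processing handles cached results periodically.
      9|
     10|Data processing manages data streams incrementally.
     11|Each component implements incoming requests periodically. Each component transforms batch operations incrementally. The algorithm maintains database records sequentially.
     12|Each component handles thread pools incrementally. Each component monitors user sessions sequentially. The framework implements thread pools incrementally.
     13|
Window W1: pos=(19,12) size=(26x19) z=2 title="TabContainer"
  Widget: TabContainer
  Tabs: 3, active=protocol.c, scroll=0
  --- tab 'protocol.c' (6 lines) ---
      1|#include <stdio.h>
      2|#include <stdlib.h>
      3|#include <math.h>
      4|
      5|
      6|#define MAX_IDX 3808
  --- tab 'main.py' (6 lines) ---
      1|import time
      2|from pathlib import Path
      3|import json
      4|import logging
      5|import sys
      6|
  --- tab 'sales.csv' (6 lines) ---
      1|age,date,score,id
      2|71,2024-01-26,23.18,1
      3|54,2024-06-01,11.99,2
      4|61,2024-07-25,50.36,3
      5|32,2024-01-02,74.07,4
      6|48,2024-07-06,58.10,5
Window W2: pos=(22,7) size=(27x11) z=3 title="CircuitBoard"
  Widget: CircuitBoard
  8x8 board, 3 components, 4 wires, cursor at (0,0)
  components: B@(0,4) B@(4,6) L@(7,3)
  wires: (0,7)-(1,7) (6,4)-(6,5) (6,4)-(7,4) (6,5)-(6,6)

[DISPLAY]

                                      
                                      
                                      
                                      
          ┏━━━━━━━━━━━━━━━━━━━━━━━━━━━
          ┃ DialogModal               
          ┠──┏━━━━━━━━━━━━━━━━━━━━━━━━
          ┃Th┃ CircuitBoard           
          ┃Th┠────────────────────────
          ┃  ┃   0 1 2 3 4 5 6 7      
          ┃Th┃0  [.]              B   
          ┏━━┃                        
          ┃ T┃1                       
          ┠──┃                        
          ┃[p┃2                       
          ┃──┃                        
          ┃#i┗━━━━━━━━━━━━━━━━━━━━━━━━


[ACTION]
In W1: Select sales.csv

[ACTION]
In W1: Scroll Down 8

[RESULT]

                                      
                                      
                                      
                                      
          ┏━━━━━━━━━━━━━━━━━━━━━━━━━━━
          ┃ DialogModal               
          ┠──┏━━━━━━━━━━━━━━━━━━━━━━━━
          ┃Th┃ CircuitBoard           
          ┃Th┠────────────────────────
          ┃  ┃   0 1 2 3 4 5 6 7      
          ┃Th┃0  [.]              B   
          ┏━━┃                        
          ┃ T┃1                       
          ┠──┃                        
          ┃ p┃2                       
          ┃──┃                        
          ┃48┗━━━━━━━━━━━━━━━━━━━━━━━━


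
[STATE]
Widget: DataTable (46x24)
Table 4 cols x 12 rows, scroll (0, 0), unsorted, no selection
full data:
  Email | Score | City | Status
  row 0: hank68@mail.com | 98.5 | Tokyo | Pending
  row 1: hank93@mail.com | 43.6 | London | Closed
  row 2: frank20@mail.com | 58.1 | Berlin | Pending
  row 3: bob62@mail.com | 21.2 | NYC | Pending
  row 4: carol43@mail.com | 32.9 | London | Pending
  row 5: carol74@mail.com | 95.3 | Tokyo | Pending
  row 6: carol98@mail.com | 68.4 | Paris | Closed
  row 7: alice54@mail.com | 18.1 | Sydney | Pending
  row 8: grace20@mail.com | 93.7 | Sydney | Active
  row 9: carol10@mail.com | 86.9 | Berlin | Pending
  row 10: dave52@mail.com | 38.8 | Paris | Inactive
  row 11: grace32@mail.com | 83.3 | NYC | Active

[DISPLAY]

Email           │Score│City  │Status          
────────────────┼─────┼──────┼────────        
hank68@mail.com │98.5 │Tokyo │Pending         
hank93@mail.com │43.6 │London│Closed          
frank20@mail.com│58.1 │Berlin│Pending         
bob62@mail.com  │21.2 │NYC   │Pending         
carol43@mail.com│32.9 │London│Pending         
carol74@mail.com│95.3 │Tokyo │Pending         
carol98@mail.com│68.4 │Paris │Closed          
alice54@mail.com│18.1 │Sydney│Pending         
grace20@mail.com│93.7 │Sydney│Active          
carol10@mail.com│86.9 │Berlin│Pending         
dave52@mail.com │38.8 │Paris │Inactive        
grace32@mail.com│83.3 │NYC   │Active          
                                              
                                              
                                              
                                              
                                              
                                              
                                              
                                              
                                              
                                              


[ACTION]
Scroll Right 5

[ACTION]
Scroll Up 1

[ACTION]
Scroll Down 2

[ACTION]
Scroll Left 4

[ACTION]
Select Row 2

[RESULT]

Email           │Score│City  │Status          
────────────────┼─────┼──────┼────────        
hank68@mail.com │98.5 │Tokyo │Pending         
hank93@mail.com │43.6 │London│Closed          
>rank20@mail.com│58.1 │Berlin│Pending         
bob62@mail.com  │21.2 │NYC   │Pending         
carol43@mail.com│32.9 │London│Pending         
carol74@mail.com│95.3 │Tokyo │Pending         
carol98@mail.com│68.4 │Paris │Closed          
alice54@mail.com│18.1 │Sydney│Pending         
grace20@mail.com│93.7 │Sydney│Active          
carol10@mail.com│86.9 │Berlin│Pending         
dave52@mail.com │38.8 │Paris │Inactive        
grace32@mail.com│83.3 │NYC   │Active          
                                              
                                              
                                              
                                              
                                              
                                              
                                              
                                              
                                              
                                              
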